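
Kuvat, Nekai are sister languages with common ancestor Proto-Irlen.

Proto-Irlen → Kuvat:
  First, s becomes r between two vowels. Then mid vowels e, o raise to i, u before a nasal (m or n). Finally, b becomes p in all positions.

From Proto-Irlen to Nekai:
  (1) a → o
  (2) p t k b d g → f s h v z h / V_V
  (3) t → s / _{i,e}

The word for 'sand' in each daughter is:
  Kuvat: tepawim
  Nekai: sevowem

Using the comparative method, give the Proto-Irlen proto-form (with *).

*tebawem

Position 4: Kuvat has a, Nekai has o. Kuvat preserves a here (none of its changes turn any other segment into a), so the proto-segment is *a.
Position 1: Kuvat has t, Nekai has s. Kuvat preserves t here (none of its changes turn any other segment into t), so the proto-segment is *t.
This points to *tebawem. Verify forward in each daughter:
Kuvat: start from *tebawem.
  rule 1: no change — tebawem
  rule 2 (pre-nasal raising): tebawem → tebawim
  rule 3 (unconditioned shift): tebawim → tepawim
  ⇒ Kuvat tepawim
Nekai: start from *tebawem.
  rule 1 (vowel merger): tebawem → tebowem
  rule 2 (intervocalic lenition): tebowem → tevowem
  rule 3 (palatalisation): tevowem → sevowem
  ⇒ Nekai sevowem
Only *tebawem yields all of Kuvat tepawim, Nekai sevowem.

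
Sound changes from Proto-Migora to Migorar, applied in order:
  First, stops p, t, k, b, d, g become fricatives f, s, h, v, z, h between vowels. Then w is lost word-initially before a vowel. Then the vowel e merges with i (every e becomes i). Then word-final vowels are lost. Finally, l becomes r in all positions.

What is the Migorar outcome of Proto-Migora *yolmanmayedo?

yormanmayiz

Migorar: *yolmanmayedo > yolmanmayezo > yolmanmayizo > yolmanmayiz > yormanmayiz  (by intervocalic lenition, vowel merger, apocope, unconditioned shift)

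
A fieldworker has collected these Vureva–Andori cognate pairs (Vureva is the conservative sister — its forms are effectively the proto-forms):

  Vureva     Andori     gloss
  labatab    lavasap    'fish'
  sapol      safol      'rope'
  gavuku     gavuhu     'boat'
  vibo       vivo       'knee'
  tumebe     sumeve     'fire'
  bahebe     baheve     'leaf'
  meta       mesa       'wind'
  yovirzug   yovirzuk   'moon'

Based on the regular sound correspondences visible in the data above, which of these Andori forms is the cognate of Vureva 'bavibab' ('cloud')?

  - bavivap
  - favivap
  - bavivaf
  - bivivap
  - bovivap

bavivap

labatab ~ lavasap — Vureva b corresponds to Andori v between vowels (before a back vowel).
labatab ~ lavasap — Vureva b corresponds to Andori p word-finally.
Applying these to Vureva 'bavibab':
  bavibab → bavivab   (b→v between vowels (before a back vowel))
  bavivab → bavivap   (b→p word-finally)
So the Andori cognate is 'bavivap'.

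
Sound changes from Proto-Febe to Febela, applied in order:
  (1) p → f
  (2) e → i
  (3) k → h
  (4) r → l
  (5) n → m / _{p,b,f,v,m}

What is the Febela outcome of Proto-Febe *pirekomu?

Febela: *pirekomu > firekomu > firikomu > firihomu > filihomu  (by unconditioned shift, vowel merger, unconditioned shift, unconditioned shift)

filihomu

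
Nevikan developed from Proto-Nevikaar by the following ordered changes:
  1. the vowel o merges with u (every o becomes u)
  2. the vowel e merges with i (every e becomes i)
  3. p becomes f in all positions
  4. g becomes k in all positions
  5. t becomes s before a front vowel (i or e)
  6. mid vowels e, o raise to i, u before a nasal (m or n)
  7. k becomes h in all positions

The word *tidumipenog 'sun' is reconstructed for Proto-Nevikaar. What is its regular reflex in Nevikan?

Nevikan: *tidumipenog
  tidumipenog → tidumipenug   [vowel merger]
  tidumipenug → tidumipinug   [vowel merger]
  tidumipinug → tidumifinug   [unconditioned shift]
  tidumifinug → tidumifinuk   [unconditioned shift]
  tidumifinuk → sidumifinuk   [palatalisation]
  sidumifinuk (rule 6 does not apply)
  sidumifinuk → sidumifinuh   [unconditioned shift]
  giving Nevikan sidumifinuh.

sidumifinuh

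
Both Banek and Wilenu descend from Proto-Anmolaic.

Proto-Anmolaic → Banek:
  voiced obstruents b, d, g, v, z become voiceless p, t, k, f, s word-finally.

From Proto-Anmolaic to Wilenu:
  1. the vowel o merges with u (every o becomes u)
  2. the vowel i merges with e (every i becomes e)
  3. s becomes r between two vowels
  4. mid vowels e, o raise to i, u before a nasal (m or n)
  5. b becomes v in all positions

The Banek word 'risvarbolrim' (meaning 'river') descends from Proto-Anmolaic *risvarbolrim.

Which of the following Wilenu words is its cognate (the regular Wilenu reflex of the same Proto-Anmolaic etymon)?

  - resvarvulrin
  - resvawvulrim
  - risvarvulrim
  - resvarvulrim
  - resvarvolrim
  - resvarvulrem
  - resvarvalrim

resvarvulrim

Wilenu: *risvarbolrim > risvarbulrim > resvarbulrem > resvarbulrim > resvarvulrim  (by vowel merger, vowel merger, pre-nasal raising, unconditioned shift)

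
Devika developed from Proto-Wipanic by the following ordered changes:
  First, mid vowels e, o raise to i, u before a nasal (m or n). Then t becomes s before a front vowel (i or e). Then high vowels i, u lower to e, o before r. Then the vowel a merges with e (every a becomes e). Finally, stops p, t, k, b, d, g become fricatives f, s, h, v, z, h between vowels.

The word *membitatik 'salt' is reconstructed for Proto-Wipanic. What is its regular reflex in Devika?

mimbisesik

Devika: *membitatik
  membitatik → mimbitatik   [pre-nasal raising]
  mimbitatik → mimbitasik   [palatalisation]
  mimbitasik (rule 3 does not apply)
  mimbitasik → mimbitesik   [vowel merger]
  mimbitesik → mimbisesik   [intervocalic lenition]
  giving Devika mimbisesik.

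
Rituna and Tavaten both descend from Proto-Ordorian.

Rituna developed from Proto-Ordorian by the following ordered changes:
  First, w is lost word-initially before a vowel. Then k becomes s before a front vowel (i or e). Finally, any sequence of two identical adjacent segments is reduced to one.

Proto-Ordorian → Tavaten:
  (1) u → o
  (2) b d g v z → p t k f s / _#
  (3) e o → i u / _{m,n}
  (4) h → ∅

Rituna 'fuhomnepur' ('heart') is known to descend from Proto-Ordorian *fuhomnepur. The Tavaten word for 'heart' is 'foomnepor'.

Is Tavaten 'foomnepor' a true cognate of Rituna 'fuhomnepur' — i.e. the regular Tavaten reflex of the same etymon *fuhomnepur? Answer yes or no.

Derive the expected Tavaten reflex of *fuhomnepur:
Tavaten: *fuhomnepur > fohomnepor > fohumnepor > foumnepor  (by vowel merger, pre-nasal raising, h-loss)
The regular Tavaten reflex would be 'foumnepor', but the attested form is 'foomnepor'. The correspondence is irregular, so they are not cognates (the Tavaten form has a different source).

no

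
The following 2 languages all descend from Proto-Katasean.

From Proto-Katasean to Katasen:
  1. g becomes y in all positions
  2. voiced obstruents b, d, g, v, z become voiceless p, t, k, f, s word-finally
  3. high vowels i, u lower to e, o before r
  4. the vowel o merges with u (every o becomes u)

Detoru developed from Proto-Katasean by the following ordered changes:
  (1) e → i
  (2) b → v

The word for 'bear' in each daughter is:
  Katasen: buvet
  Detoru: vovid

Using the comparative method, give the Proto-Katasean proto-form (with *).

Position 2: Katasen has u, Detoru has o. Detoru preserves o here (none of its changes turn any other segment into o), so the proto-segment is *o.
Position 5: Katasen has t, Detoru has d. Detoru preserves d here (none of its changes turn any other segment into d), so the proto-segment is *d.
Position 4: Katasen has e, Detoru has i. Taking the neighbouring segments as reconstructed: Katasen e can only go back to *e; Detoru i could go back to *e or *i — the one source consistent with every daughter is *e.
Verify the candidate proto-form against each daughter:
Katasen: *boved > bovet > buvet  (by final devoicing, vowel merger)
Detoru: *boved
  boved → bovid   [vowel merger]
  bovid → vovid   [unconditioned shift]
  giving Detoru vovid.
*boved is the unique common source.

*boved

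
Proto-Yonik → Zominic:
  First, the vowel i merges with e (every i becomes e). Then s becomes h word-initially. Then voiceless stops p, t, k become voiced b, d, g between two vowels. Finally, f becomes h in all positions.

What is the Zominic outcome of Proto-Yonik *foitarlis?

Zominic: start from *foitarlis.
  rule 1 (vowel merger): foitarlis → foetarles
  rule 2: no change — foetarles
  rule 3 (intervocalic voicing): foetarles → foedarles
  rule 4 (unconditioned shift): foedarles → hoedarles
  ⇒ Zominic hoedarles

hoedarles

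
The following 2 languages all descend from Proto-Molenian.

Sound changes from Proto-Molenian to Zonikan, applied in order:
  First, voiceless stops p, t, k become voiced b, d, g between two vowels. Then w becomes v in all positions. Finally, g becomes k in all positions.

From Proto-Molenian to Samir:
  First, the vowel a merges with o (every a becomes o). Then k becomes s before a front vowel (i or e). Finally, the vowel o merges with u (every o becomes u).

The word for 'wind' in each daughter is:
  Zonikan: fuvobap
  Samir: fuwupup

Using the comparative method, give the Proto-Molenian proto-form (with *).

Position 4: Zonikan has o, Samir has u. Zonikan preserves o here (none of its changes turn any other segment into o), so the proto-segment is *o.
Position 3: Zonikan has v, Samir has w. Samir preserves w here (none of its changes turn any other segment into w), so the proto-segment is *w.
Position 6: Zonikan has a, Samir has u. Zonikan preserves a here (none of its changes turn any other segment into a), so the proto-segment is *a.
Verify the candidate proto-form against each daughter:
Zonikan: *fuwopap > fuwobap > fuvobap  (by intervocalic voicing, unconditioned shift)
Samir: *fuwopap > fuwopop > fuwupup  (by vowel merger, vowel merger)
Only *fuwopap yields all of Zonikan fuvobap, Samir fuwupup.

*fuwopap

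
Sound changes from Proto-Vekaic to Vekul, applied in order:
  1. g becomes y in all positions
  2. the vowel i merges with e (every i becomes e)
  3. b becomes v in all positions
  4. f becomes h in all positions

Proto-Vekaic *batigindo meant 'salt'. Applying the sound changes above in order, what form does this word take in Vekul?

vateyendo

Vekul: *batigindo
  batigindo → batiyindo   [unconditioned shift]
  batiyindo → bateyendo   [vowel merger]
  bateyendo → vateyendo   [unconditioned shift]
  vateyendo (rule 4 does not apply)
  giving Vekul vateyendo.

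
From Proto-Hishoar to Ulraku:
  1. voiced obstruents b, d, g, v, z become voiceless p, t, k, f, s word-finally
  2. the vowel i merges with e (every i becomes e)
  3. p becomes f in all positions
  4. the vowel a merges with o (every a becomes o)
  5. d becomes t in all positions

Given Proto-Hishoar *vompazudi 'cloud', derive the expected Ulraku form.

vomfozute

Ulraku: *vompazudi > vompazude > vomfazude > vomfozude > vomfozute  (by vowel merger, unconditioned shift, vowel merger, unconditioned shift)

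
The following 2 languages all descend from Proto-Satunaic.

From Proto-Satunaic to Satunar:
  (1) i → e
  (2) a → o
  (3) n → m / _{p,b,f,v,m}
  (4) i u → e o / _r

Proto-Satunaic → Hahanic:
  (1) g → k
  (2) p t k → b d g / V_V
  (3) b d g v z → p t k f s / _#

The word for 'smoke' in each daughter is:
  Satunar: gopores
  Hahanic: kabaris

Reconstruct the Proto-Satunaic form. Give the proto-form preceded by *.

*gaparis

Position 4: Satunar has o, Hahanic has a. Hahanic preserves a here (none of its changes turn any other segment into a), so the proto-segment is *a.
Position 1: Satunar has g, Hahanic has k. Satunar preserves g here (none of its changes turn any other segment into g), so the proto-segment is *g.
Position 3: Satunar has p, Hahanic has b. Satunar preserves p here (none of its changes turn any other segment into p), so the proto-segment is *p.
Verify the candidate proto-form against each daughter:
Satunar: *gaparis > gapares > gopores  (by vowel merger, vowel merger)
Hahanic: start from *gaparis.
  rule 1 (unconditioned shift): gaparis → kaparis
  rule 2 (intervocalic voicing): kaparis → kabaris
  rule 3: no change — kabaris
  ⇒ Hahanic kabaris
*gaparis is the unique common source.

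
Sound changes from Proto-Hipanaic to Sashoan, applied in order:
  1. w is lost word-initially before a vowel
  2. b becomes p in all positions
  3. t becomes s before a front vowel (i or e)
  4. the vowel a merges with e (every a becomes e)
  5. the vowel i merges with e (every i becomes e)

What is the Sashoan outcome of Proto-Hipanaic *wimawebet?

Sashoan: *wimawebet > imawebet > imawepet > imewepet > emewepet  (by glide loss, unconditioned shift, vowel merger, vowel merger)

emewepet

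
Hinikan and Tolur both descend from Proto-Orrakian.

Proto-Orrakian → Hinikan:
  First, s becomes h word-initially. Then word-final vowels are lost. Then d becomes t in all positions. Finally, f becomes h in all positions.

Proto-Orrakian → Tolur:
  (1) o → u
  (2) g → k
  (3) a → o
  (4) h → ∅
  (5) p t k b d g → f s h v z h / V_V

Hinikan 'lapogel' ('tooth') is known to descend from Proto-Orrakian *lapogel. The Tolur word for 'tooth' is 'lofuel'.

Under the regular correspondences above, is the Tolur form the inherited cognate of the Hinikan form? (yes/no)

no

Derive the expected Tolur reflex of *lapogel:
Tolur: *lapogel > lapugel > lapukel > lopukel > lofuhel  (by vowel merger, unconditioned shift, vowel merger, intervocalic lenition)
The regular Tolur reflex would be 'lofuhel', but the attested form is 'lofuel'. The correspondence is irregular, so they are not cognates (the Tolur form has a different source).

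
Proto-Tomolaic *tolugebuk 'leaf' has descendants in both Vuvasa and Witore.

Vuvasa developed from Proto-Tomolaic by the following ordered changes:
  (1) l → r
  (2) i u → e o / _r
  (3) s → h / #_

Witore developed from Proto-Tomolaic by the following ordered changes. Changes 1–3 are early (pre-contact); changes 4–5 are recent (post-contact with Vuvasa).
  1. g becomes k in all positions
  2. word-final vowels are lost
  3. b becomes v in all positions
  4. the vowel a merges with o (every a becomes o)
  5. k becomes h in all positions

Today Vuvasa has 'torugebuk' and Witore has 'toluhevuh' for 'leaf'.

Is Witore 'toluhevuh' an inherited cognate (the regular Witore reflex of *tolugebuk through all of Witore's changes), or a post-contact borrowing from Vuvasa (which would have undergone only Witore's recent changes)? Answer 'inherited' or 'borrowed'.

inherited

If inherited, *tolugebuk would pass through all of Witore's changes:
Witore: *tolugebuk
  tolugebuk → tolukebuk   [unconditioned shift]
  tolukebuk (rule 2 does not apply)
  tolukebuk → tolukevuk   [unconditioned shift]
  tolukevuk (rule 4 does not apply)
  tolukevuk → toluhevuh   [unconditioned shift]
  giving Witore toluhevuh.
If borrowed from Vuvasa 'torugebuk' after the early changes, it would undergo only the recent ones:
  rule 4 (vowel merger): no change (torugebuk)
  rule 5 (unconditioned shift): torugebuk → torugebuh
  ⇒ as a loan: torugebuh
Witore 'toluhevuh' matches the inherited outcome exactly, so it is an inherited cognate, not a loan.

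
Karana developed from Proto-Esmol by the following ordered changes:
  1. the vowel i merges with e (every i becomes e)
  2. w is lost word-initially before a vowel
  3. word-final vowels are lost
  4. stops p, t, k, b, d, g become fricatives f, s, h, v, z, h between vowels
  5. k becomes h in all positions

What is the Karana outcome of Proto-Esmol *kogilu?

hohel

Karana: *kogilu > kogelu > kogel > kohel > hohel  (by vowel merger, apocope, intervocalic lenition, unconditioned shift)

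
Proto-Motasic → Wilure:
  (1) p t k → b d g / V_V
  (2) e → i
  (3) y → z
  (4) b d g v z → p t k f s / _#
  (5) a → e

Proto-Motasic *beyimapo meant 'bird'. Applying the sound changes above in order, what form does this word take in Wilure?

bizimebo

Wilure: *beyimapo
  beyimapo → beyimabo   [intervocalic voicing]
  beyimabo → biyimabo   [vowel merger]
  biyimabo → bizimabo   [unconditioned shift]
  bizimabo (rule 4 does not apply)
  bizimabo → bizimebo   [vowel merger]
  giving Wilure bizimebo.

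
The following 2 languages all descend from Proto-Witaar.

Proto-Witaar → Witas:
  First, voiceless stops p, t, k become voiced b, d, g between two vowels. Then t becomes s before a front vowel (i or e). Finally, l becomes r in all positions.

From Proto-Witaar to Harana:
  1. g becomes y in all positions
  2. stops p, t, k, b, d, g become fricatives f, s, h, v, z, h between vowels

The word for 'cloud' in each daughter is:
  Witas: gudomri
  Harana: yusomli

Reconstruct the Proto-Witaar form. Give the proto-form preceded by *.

Position 6: Witas has r, Harana has l. Harana preserves l here (none of its changes turn any other segment into l), so the proto-segment is *l.
Position 3: Witas has d, Harana has s. Taking the neighbouring segments as reconstructed: Witas d could go back to *t or *d; Harana s could go back to *t or *s — the one source consistent with every daughter is *t.
Position 1: Witas has g, Harana has y. Taking the neighbouring segments as reconstructed: Witas g can only go back to *g; Harana y could go back to *g or *y — the one source consistent with every daughter is *g.
Verify the candidate proto-form against each daughter:
Witas: *gutomli
  gutomli → gudomli   [intervocalic voicing]
  gudomli (rule 2 does not apply)
  gudomli → gudomri   [unconditioned shift]
  giving Witas gudomri.
Harana: *gutomli
  gutomli → yutomli   [unconditioned shift]
  yutomli → yusomli   [intervocalic lenition]
  giving Harana yusomli.
No other proto-form is consistent with every reflex, so the reconstruction is *gutomli.

*gutomli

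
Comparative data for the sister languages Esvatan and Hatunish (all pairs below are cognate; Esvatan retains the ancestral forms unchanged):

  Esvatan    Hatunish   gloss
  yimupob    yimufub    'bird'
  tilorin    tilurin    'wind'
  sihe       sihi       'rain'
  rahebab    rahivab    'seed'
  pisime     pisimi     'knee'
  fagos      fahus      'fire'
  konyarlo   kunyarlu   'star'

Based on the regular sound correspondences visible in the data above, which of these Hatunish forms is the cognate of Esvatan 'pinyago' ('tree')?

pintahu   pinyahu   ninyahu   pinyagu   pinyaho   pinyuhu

fagos ~ fahus — Esvatan g corresponds to Hatunish h between vowels (before a back vowel).
konyarlo ~ kunyarlu — Esvatan o corresponds to Hatunish u word-finally.
Applying these to Esvatan 'pinyago':
  pinyago → pinyaho   (g→h between vowels (before a back vowel))
  pinyaho → pinyahu   (o→u word-finally)
So the Hatunish cognate is 'pinyahu'.

pinyahu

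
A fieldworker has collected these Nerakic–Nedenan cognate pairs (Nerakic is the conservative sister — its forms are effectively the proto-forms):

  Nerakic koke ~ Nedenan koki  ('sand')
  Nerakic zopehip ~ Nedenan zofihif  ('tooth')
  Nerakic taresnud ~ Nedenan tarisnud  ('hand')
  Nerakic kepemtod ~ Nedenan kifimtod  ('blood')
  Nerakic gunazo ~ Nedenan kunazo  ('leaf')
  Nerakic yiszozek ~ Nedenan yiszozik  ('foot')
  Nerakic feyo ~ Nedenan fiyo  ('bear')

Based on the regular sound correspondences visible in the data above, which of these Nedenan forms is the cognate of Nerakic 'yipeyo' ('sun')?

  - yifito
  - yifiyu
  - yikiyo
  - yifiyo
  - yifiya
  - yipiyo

yifiyo

zopehip ~ zofihif, kepemtod ~ kifimtod — Nerakic p corresponds to Nedenan f between vowels (before a front vowel).
zopehip ~ zofihif, taresnud ~ tarisnud — Nerakic e corresponds to Nedenan i after a consonant, before a consonant other than r, m, n, p, b, f, v.
Applying these to Nerakic 'yipeyo':
  yipeyo → yifeyo   (p→f between vowels (before a front vowel))
  yifeyo → yifiyo   (e→i after a consonant, before a consonant other than r, m, n, p, b, f, v)
So the Nedenan cognate is 'yifiyo'.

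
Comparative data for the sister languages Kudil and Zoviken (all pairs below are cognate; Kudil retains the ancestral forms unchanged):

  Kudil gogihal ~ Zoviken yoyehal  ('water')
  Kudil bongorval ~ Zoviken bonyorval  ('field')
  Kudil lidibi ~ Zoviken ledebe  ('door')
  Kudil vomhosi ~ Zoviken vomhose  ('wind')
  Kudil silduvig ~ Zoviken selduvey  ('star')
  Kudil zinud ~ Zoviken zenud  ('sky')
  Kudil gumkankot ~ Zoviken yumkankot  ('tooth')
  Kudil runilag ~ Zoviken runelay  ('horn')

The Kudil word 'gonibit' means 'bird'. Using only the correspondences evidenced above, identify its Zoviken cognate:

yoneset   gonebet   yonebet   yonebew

gogihal ~ yoyehal — Kudil g corresponds to Zoviken y word-initially before a back vowel.
lidibi ~ ledebe — Kudil i corresponds to Zoviken e after a consonant, before a labial obstruent.
gogihal ~ yoyehal, lidibi ~ ledebe — Kudil i corresponds to Zoviken e after a consonant, before a consonant other than r, m, n, p, b, f, v.
Applying these to Kudil 'gonibit':
  gonibit → yonibit   (g→y word-initially before a back vowel)
  yonibit → yonebit   (i→e after a consonant, before a labial obstruent)
  yonebit → yonebet   (i→e after a consonant, before a consonant other than r, m, n, p, b, f, v)
So the Zoviken cognate is 'yonebet'.

yonebet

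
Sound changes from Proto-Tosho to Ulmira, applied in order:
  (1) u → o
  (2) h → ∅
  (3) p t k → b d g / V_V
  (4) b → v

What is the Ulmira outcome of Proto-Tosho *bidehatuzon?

videadozon

Ulmira: *bidehatuzon
  bidehatuzon → bidehatozon   [vowel merger]
  bidehatozon → bideatozon   [h-loss]
  bideatozon → bideadozon   [intervocalic voicing]
  bideadozon → videadozon   [unconditioned shift]
  giving Ulmira videadozon.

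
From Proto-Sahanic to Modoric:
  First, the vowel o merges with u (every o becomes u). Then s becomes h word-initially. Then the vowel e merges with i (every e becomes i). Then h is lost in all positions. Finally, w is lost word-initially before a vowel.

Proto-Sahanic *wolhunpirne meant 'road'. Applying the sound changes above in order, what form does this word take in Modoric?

Modoric: *wolhunpirne > wulhunpirne > wulhunpirni > wulunpirni > ulunpirni  (by vowel merger, vowel merger, h-loss, glide loss)

ulunpirni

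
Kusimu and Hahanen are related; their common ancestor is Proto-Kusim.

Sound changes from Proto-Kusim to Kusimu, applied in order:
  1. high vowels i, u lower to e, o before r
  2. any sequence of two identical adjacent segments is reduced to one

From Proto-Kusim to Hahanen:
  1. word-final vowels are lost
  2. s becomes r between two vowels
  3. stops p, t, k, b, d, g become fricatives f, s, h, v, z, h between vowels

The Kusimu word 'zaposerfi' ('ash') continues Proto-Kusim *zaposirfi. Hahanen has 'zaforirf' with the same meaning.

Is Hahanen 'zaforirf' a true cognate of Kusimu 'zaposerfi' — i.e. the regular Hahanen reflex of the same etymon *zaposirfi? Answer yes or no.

yes

Derive the expected Hahanen reflex of *zaposirfi:
Hahanen: start from *zaposirfi.
  rule 1 (apocope): zaposirfi → zaposirf
  rule 2 (rhotacism): zaposirf → zaporirf
  rule 3 (intervocalic lenition): zaporirf → zaforirf
  ⇒ Hahanen zaforirf
Hahanen 'zaforirf' matches the regular reflex exactly, so the pair is cognate.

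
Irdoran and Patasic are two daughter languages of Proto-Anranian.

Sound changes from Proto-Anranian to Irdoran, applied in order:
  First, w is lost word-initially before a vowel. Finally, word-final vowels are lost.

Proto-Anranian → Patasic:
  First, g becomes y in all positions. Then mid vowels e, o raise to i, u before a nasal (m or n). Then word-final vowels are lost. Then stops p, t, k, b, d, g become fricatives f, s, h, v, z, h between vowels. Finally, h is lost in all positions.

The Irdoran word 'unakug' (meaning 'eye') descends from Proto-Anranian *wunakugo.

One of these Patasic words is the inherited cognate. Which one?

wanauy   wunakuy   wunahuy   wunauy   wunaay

wunauy

Patasic: *wunakugo
  wunakugo → wunakuyo   [unconditioned shift]
  wunakuyo (rule 2 does not apply)
  wunakuyo → wunakuy   [apocope]
  wunakuy → wunahuy   [intervocalic lenition]
  wunahuy → wunauy   [h-loss]
  giving Patasic wunauy.
Among the options, 'wunauy' alone shows every Patasic change applied in order.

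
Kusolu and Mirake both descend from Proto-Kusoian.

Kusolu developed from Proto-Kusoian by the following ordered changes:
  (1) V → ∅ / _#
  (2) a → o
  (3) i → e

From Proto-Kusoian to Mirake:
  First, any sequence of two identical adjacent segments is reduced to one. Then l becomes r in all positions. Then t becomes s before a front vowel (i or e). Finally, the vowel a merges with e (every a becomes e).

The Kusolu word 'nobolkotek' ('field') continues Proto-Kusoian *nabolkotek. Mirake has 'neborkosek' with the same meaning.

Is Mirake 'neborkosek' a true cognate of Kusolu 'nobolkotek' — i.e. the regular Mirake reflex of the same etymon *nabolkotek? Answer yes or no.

yes

Derive the expected Mirake reflex of *nabolkotek:
Mirake: start from *nabolkotek.
  rule 1: no change — nabolkotek
  rule 2 (unconditioned shift): nabolkotek → naborkotek
  rule 3 (palatalisation): naborkotek → naborkosek
  rule 4 (vowel merger): naborkosek → neborkosek
  ⇒ Mirake neborkosek
Mirake 'neborkosek' matches the regular reflex exactly, so the pair is cognate.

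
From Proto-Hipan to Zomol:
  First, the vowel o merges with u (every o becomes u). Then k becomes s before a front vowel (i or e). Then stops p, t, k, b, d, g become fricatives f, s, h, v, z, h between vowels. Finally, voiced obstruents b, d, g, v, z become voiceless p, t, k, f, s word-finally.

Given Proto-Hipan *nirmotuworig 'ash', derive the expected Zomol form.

nirmusuwurik

Zomol: *nirmotuworig
  nirmotuworig → nirmutuwurig   [vowel merger]
  nirmutuwurig (rule 2 does not apply)
  nirmutuwurig → nirmusuwurig   [intervocalic lenition]
  nirmusuwurig → nirmusuwurik   [final devoicing]
  giving Zomol nirmusuwurik.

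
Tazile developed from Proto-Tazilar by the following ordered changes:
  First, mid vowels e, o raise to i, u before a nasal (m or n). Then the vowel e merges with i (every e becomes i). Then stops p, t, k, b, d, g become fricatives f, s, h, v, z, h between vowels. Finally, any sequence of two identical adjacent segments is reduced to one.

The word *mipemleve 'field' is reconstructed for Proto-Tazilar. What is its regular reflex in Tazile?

mifimlivi

Tazile: start from *mipemleve.
  rule 1 (pre-nasal raising): mipemleve → mipimleve
  rule 2 (vowel merger): mipimleve → mipimlivi
  rule 3 (intervocalic lenition): mipimlivi → mifimlivi
  rule 4: no change — mifimlivi
  ⇒ Tazile mifimlivi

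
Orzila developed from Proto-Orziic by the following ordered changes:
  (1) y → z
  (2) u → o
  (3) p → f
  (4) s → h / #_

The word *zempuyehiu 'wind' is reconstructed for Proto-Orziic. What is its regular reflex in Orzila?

Orzila: start from *zempuyehiu.
  rule 1 (unconditioned shift): zempuyehiu → zempuzehiu
  rule 2 (vowel merger): zempuzehiu → zempozehio
  rule 3 (unconditioned shift): zempozehio → zemfozehio
  rule 4: no change — zemfozehio
  ⇒ Orzila zemfozehio

zemfozehio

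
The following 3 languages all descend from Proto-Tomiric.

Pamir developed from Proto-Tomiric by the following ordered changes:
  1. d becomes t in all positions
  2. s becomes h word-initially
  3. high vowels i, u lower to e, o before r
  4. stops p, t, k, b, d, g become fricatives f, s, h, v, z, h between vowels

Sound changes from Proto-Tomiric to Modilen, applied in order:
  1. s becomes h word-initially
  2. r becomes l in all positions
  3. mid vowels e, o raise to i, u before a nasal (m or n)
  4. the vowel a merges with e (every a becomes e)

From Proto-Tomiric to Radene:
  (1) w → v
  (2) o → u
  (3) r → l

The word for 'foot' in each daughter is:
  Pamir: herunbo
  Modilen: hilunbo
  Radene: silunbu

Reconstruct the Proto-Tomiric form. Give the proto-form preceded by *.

*sirunbo

Position 2: Pamir has e, Modilen has i, Radene has i. Radene preserves i here (none of its changes turn any other segment into i), so the proto-segment is *i.
Position 3: Pamir has r, Modilen has l, Radene has l. Pamir preserves r here (none of its changes turn any other segment into r), so the proto-segment is *r.
Position 1: Pamir has h, Modilen has h, Radene has s. Radene preserves s here (none of its changes turn any other segment into s), so the proto-segment is *s.
Continuing position by position gives *sirunbo; check it forward:
Pamir: *sirunbo > hirunbo > herunbo  (by debuccalisation, pre-rhotic lowering)
Modilen: start from *sirunbo.
  rule 1 (debuccalisation): sirunbo → hirunbo
  rule 2 (unconditioned shift): hirunbo → hilunbo
  rule 3: no change — hilunbo
  rule 4: no change — hilunbo
  ⇒ Modilen hilunbo
Radene: *sirunbo
  sirunbo (rule 1 does not apply)
  sirunbo → sirunbu   [vowel merger]
  sirunbu → silunbu   [unconditioned shift]
  giving Radene silunbu.
*sirunbo is the unique common source.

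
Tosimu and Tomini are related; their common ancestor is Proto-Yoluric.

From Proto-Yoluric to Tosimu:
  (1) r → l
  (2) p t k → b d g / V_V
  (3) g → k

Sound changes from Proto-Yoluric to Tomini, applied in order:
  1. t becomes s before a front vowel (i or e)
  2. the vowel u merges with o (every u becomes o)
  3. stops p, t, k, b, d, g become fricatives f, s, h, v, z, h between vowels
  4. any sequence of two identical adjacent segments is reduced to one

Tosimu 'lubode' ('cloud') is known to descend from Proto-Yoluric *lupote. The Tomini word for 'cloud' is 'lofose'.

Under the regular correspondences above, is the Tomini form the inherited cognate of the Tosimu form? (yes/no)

yes

Derive the expected Tomini reflex of *lupote:
Tomini: *lupote
  lupote → lupose   [palatalisation]
  lupose → lopose   [vowel merger]
  lopose → lofose   [intervocalic lenition]
  lofose (rule 4 does not apply)
  giving Tomini lofose.
Tomini 'lofose' matches the regular reflex exactly, so the pair is cognate.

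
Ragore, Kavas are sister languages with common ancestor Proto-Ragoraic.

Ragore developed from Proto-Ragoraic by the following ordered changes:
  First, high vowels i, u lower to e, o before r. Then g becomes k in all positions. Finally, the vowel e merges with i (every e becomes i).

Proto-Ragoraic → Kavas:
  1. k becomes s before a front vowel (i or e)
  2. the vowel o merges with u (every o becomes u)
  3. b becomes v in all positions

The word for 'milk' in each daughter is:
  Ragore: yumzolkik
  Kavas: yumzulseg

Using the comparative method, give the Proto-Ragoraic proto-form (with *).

Position 7: Ragore has k, Kavas has s. Taking the neighbouring segments as reconstructed: Ragore k could go back to *k or *g; Kavas s could go back to *k or *s — the one source consistent with every daughter is *k.
Position 9: Ragore has k, Kavas has g. Kavas preserves g here (none of its changes turn any other segment into g), so the proto-segment is *g.
Position 8: Ragore has i, Kavas has e. Kavas preserves e here (none of its changes turn any other segment into e), so the proto-segment is *e.
Verify the candidate proto-form against each daughter:
Ragore: start from *yumzolkeg.
  rule 1: no change — yumzolkeg
  rule 2 (unconditioned shift): yumzolkeg → yumzolkek
  rule 3 (vowel merger): yumzolkek → yumzolkik
  ⇒ Ragore yumzolkik
Kavas: *yumzolkeg
  yumzolkeg → yumzolseg   [palatalisation]
  yumzolseg → yumzulseg   [vowel merger]
  yumzulseg (rule 3 does not apply)
  giving Kavas yumzulseg.
Only *yumzolkeg yields all of Ragore yumzolkik, Kavas yumzulseg.

*yumzolkeg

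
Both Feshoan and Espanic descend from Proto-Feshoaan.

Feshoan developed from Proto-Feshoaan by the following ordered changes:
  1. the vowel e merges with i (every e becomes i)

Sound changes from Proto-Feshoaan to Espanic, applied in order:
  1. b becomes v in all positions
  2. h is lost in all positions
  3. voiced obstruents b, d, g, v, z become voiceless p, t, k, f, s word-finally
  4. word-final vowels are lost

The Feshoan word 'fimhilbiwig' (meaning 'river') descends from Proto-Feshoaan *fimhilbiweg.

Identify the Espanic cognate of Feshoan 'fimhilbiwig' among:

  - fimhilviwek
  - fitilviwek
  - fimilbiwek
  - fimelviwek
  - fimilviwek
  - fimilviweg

fimilviwek

Espanic: start from *fimhilbiweg.
  rule 1 (unconditioned shift): fimhilbiweg → fimhilviweg
  rule 2 (h-loss): fimhilviweg → fimilviweg
  rule 3 (final devoicing): fimilviweg → fimilviwek
  rule 4: no change — fimilviwek
  ⇒ Espanic fimilviwek
Only 'fimilviwek' matches the regular Espanic development of *fimhilbiweg.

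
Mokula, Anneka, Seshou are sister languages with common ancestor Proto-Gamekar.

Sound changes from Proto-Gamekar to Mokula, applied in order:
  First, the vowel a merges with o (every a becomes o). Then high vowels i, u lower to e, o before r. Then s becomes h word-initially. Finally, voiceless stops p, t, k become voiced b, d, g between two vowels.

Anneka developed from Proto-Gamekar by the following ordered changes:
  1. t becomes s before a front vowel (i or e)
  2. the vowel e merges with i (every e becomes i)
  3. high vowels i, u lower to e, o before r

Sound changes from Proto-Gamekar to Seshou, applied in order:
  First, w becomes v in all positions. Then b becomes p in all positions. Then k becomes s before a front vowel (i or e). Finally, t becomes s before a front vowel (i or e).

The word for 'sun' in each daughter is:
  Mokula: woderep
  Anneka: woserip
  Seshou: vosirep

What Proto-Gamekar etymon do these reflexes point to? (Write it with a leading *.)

Position 1: Mokula has w, Anneka has w, Seshou has v. Mokula preserves w here (none of its changes turn any other segment into w), so the proto-segment is *w.
Position 3: Mokula has d, Anneka has s, Seshou has s. Taking the neighbouring segments as reconstructed: Mokula d could go back to *t or *d; Anneka s could go back to *t or *s; Seshou s could go back to *t or *k or *s — the one source consistent with every daughter is *t.
Verify the candidate proto-form against each daughter:
Mokula: *wotirep
  wotirep (rule 1 does not apply)
  wotirep → woterep   [pre-rhotic lowering]
  woterep (rule 3 does not apply)
  woterep → woderep   [intervocalic voicing]
  giving Mokula woderep.
Anneka: *wotirep > wosirep > wosirip > woserip  (by palatalisation, vowel merger, pre-rhotic lowering)
Seshou: *wotirep
  wotirep → votirep   [unconditioned shift]
  votirep (rule 2 does not apply)
  votirep (rule 3 does not apply)
  votirep → vosirep   [palatalisation]
  giving Seshou vosirep.
Only *wotirep yields all of Mokula woderep, Anneka woserip, Seshou vosirep.

*wotirep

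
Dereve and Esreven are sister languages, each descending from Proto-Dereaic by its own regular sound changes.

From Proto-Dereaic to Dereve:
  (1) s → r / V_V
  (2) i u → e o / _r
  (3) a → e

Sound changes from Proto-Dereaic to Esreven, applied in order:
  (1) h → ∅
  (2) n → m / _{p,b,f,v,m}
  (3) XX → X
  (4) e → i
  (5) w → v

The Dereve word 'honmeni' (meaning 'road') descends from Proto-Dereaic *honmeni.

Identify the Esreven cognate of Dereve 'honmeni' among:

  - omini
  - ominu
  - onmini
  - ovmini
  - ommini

omini

Esreven: start from *honmeni.
  rule 1 (h-loss): honmeni → onmeni
  rule 2 (nasal place assimilation): onmeni → ommeni
  rule 3 (degemination): ommeni → omeni
  rule 4 (vowel merger): omeni → omini
  rule 5: no change — omini
  ⇒ Esreven omini
Among the options, 'omini' alone shows every Esreven change applied in order.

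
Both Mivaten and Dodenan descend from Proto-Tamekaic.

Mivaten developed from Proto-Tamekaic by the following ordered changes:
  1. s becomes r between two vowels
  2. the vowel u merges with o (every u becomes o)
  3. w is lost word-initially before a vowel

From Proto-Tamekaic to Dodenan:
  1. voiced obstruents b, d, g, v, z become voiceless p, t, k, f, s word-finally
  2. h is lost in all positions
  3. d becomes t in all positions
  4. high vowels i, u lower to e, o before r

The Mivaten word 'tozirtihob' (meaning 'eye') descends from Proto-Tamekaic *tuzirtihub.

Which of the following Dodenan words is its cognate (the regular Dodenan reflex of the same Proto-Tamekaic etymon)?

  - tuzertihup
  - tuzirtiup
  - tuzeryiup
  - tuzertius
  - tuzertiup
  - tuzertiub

tuzertiup

Dodenan: *tuzirtihub > tuzirtihup > tuzirtiup > tuzertiup  (by final devoicing, h-loss, pre-rhotic lowering)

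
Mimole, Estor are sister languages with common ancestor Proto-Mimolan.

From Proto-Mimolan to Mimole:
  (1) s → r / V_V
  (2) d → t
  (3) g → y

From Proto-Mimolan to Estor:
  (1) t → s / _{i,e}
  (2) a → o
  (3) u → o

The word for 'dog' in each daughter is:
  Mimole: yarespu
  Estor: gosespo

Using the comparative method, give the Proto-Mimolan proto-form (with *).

Position 2: Mimole has a, Estor has o. Mimole preserves a here (none of its changes turn any other segment into a), so the proto-segment is *a.
Position 3: Mimole has r, Estor has s. Taking the neighbouring segments as reconstructed: Mimole r could go back to *s or *r; Estor s could go back to *t or *s — the one source consistent with every daughter is *s.
Position 7: Mimole has u, Estor has o. Mimole preserves u here (none of its changes turn any other segment into u), so the proto-segment is *u.
Continuing position by position gives *gasespu; check it forward:
Mimole: *gasespu
  gasespu → garespu   [rhotacism]
  garespu (rule 2 does not apply)
  garespu → yarespu   [unconditioned shift]
  giving Mimole yarespu.
Estor: *gasespu
  gasespu (rule 1 does not apply)
  gasespu → gosespu   [vowel merger]
  gosespu → gosespo   [vowel merger]
  giving Estor gosespo.
*gasespu is the unique common source.

*gasespu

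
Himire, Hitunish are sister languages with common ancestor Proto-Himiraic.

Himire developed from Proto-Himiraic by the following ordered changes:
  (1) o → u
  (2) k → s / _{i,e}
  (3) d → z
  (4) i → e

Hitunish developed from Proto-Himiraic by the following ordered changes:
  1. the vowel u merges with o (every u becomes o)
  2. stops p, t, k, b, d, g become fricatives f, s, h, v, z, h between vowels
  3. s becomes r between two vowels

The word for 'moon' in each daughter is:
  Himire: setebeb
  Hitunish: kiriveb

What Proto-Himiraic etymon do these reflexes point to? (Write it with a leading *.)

Position 5: Himire has b, Hitunish has v. Himire preserves b here (none of its changes turn any other segment into b), so the proto-segment is *b.
Position 1: Himire has s, Hitunish has k. Hitunish preserves k here (none of its changes turn any other segment into k), so the proto-segment is *k.
Verify the candidate proto-form against each daughter:
Himire: *kitibeb > sitibeb > setebeb  (by palatalisation, vowel merger)
Hitunish: start from *kitibeb.
  rule 1: no change — kitibeb
  rule 2 (intervocalic lenition): kitibeb → kisiveb
  rule 3 (rhotacism): kisiveb → kiriveb
  ⇒ Hitunish kiriveb
Only *kitibeb yields all of Himire setebeb, Hitunish kiriveb.

*kitibeb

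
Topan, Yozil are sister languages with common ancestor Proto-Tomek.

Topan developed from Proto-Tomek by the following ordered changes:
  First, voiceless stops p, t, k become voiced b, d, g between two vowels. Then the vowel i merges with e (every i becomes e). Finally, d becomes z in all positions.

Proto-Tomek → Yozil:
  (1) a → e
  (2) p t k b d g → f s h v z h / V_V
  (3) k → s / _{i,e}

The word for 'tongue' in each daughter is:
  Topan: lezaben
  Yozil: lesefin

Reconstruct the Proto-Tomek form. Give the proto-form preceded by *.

*letapin

Position 4: Topan has a, Yozil has e. Topan preserves a here (none of its changes turn any other segment into a), so the proto-segment is *a.
Position 5: Topan has b, Yozil has f. Taking the neighbouring segments as reconstructed: Topan b could go back to *p or *b; Yozil f could go back to *p or *f — the one source consistent with every daughter is *p.
Position 3: Topan has z, Yozil has s. Taking the neighbouring segments as reconstructed: Topan z could go back to *t or *d or *z; Yozil s could go back to *t or *s — the one source consistent with every daughter is *t.
Verify the candidate proto-form against each daughter:
Topan: *letapin
  letapin → ledabin   [intervocalic voicing]
  ledabin → ledaben   [vowel merger]
  ledaben → lezaben   [unconditioned shift]
  giving Topan lezaben.
Yozil: start from *letapin.
  rule 1 (vowel merger): letapin → letepin
  rule 2 (intervocalic lenition): letepin → lesefin
  rule 3: no change — lesefin
  ⇒ Yozil lesefin
No other proto-form is consistent with every reflex, so the reconstruction is *letapin.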